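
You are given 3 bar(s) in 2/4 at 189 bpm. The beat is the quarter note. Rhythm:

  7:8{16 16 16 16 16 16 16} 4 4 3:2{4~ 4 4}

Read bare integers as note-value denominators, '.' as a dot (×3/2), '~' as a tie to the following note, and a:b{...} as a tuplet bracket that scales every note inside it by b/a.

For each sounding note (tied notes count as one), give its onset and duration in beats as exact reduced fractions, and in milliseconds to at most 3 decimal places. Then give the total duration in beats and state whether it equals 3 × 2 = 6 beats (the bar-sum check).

1) 0.0ms=0b +90.703ms=2/7b
2) 90.703ms=2/7b +90.703ms=2/7b
3) 181.406ms=4/7b +90.703ms=2/7b
4) 272.109ms=6/7b +90.703ms=2/7b
5) 362.812ms=8/7b +90.703ms=2/7b
6) 453.515ms=10/7b +90.703ms=2/7b
7) 544.218ms=12/7b +90.703ms=2/7b
8) 634.921ms=2b +317.46ms=1b
9) 952.381ms=3b +317.46ms=1b
10) 1269.841ms=4b +423.28ms=4/3b
11) 1693.122ms=16/3b +211.64ms=2/3b
Σ=6b of 6 (189bpm 2/4) — PASS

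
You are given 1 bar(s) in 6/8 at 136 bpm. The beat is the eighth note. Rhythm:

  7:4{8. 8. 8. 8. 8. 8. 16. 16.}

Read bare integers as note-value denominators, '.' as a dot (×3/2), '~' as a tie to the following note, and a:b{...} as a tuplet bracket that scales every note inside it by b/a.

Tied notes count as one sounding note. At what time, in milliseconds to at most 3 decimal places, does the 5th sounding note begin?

note 5 onset = 24/7b = 1512.605ms

1. 0.0ms @ 0 + 378.151ms (6/7)
2. 378.151ms @ 6/7 + 378.151ms (6/7)
3. 756.303ms @ 12/7 + 378.151ms (6/7)
4. 1134.454ms @ 18/7 + 378.151ms (6/7)
5. 1512.605ms @ 24/7 + 378.151ms (6/7)
6. 1890.756ms @ 30/7 + 378.151ms (6/7)
7. 2268.908ms @ 36/7 + 189.076ms (3/7)
8. 2457.983ms @ 39/7 + 189.076ms (3/7)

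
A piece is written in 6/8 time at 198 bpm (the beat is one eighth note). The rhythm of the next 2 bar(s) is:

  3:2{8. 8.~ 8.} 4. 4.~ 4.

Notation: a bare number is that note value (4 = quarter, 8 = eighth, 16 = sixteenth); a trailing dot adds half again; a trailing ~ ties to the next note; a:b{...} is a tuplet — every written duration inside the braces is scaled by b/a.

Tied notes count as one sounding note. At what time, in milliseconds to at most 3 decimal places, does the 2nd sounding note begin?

note 2 onset = 1b = 303.03ms

1. 0.0ms @ 0 + 303.03ms (1)
2. 303.03ms @ 1 + 606.061ms (2)
3. 909.091ms @ 3 + 909.091ms (3)
4. 1818.182ms @ 6 + 1818.182ms (6)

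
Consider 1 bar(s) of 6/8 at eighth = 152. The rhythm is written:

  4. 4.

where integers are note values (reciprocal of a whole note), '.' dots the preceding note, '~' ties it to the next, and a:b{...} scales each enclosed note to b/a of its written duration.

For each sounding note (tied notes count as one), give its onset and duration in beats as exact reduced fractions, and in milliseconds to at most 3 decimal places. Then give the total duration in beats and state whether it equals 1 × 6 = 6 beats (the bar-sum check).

1) 0.0ms=0b +1184.211ms=3b
2) 1184.211ms=3b +1184.211ms=3b
Σ=6b of 6 (152bpm 6/8) — PASS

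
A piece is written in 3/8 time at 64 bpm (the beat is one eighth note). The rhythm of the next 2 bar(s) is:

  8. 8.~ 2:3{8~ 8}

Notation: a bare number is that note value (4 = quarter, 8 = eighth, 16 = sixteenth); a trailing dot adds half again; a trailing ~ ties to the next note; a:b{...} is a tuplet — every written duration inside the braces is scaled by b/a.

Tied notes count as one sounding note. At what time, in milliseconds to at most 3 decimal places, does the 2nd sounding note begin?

note 2 onset = 3/2b = 1406.25ms

1. 0.0ms @ 0 + 1406.25ms (3/2)
2. 1406.25ms @ 3/2 + 4218.75ms (9/2)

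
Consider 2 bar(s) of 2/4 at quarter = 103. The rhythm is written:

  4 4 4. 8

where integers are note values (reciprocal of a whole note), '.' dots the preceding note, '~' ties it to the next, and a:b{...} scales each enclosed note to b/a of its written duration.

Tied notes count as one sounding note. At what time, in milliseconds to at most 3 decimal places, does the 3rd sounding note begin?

1. 0.0ms @ 0 + 582.524ms (1)
2. 582.524ms @ 1 + 582.524ms (1)
3. 1165.049ms @ 2 + 873.786ms (3/2)
4. 2038.835ms @ 7/2 + 291.262ms (1/2)

note 3 onset = 2b = 1165.049ms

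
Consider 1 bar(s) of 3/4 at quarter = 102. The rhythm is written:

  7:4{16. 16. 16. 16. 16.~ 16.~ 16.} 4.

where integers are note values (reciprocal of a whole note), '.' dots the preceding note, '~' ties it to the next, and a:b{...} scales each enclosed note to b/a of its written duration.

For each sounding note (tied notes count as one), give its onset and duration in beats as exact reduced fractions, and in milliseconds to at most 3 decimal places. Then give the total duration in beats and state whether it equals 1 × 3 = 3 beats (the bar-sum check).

1) 0.0ms=0b +126.05ms=3/14b
2) 126.05ms=3/14b +126.05ms=3/14b
3) 252.101ms=3/7b +126.05ms=3/14b
4) 378.151ms=9/14b +126.05ms=3/14b
5) 504.202ms=6/7b +378.151ms=9/14b
6) 882.353ms=3/2b +882.353ms=3/2b
Σ=3b of 3 (102bpm 3/4) — PASS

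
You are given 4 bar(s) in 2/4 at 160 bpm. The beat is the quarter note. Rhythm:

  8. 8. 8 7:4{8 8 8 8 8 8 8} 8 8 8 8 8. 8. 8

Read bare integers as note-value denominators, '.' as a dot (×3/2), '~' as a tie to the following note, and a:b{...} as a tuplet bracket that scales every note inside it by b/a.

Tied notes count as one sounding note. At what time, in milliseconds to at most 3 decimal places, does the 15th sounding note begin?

note 15 onset = 6b = 2250.0ms

1. 0.0ms @ 0 + 281.25ms (3/4)
2. 281.25ms @ 3/4 + 281.25ms (3/4)
3. 562.5ms @ 3/2 + 187.5ms (1/2)
4. 750.0ms @ 2 + 107.143ms (2/7)
5. 857.143ms @ 16/7 + 107.143ms (2/7)
6. 964.286ms @ 18/7 + 107.143ms (2/7)
7. 1071.429ms @ 20/7 + 107.143ms (2/7)
8. 1178.571ms @ 22/7 + 107.143ms (2/7)
9. 1285.714ms @ 24/7 + 107.143ms (2/7)
10. 1392.857ms @ 26/7 + 107.143ms (2/7)
11. 1500.0ms @ 4 + 187.5ms (1/2)
12. 1687.5ms @ 9/2 + 187.5ms (1/2)
13. 1875.0ms @ 5 + 187.5ms (1/2)
14. 2062.5ms @ 11/2 + 187.5ms (1/2)
15. 2250.0ms @ 6 + 281.25ms (3/4)
16. 2531.25ms @ 27/4 + 281.25ms (3/4)
17. 2812.5ms @ 15/2 + 187.5ms (1/2)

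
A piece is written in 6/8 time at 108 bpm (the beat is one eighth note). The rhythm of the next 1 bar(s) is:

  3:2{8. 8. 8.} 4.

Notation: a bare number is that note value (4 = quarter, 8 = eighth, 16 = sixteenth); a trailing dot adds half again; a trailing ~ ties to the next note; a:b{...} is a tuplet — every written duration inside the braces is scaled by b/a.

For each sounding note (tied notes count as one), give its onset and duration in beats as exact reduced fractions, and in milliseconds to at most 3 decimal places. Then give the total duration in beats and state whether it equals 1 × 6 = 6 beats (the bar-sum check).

1) 0.0ms=0b +555.556ms=1b
2) 555.556ms=1b +555.556ms=1b
3) 1111.111ms=2b +555.556ms=1b
4) 1666.667ms=3b +1666.667ms=3b
Σ=6b of 6 (108bpm 6/8) — PASS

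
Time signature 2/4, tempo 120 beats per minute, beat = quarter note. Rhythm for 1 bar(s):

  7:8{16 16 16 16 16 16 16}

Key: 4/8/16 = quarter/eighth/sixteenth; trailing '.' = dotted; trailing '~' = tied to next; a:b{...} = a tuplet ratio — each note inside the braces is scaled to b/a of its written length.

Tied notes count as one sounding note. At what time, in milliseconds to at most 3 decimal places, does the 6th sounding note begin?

1. 0.0ms @ 0 + 142.857ms (2/7)
2. 142.857ms @ 2/7 + 142.857ms (2/7)
3. 285.714ms @ 4/7 + 142.857ms (2/7)
4. 428.571ms @ 6/7 + 142.857ms (2/7)
5. 571.429ms @ 8/7 + 142.857ms (2/7)
6. 714.286ms @ 10/7 + 142.857ms (2/7)
7. 857.143ms @ 12/7 + 142.857ms (2/7)

note 6 onset = 10/7b = 714.286ms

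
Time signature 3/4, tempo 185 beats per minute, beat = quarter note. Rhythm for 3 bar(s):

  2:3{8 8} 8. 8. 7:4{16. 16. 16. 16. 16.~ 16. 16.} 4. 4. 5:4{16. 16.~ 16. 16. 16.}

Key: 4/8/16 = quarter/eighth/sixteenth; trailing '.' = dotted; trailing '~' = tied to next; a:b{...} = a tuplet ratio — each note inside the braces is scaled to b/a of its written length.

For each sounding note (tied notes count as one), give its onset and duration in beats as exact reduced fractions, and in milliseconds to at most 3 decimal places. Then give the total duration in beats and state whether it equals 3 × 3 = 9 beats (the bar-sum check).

1) 0.0ms=0b +243.243ms=3/4b
2) 243.243ms=3/4b +243.243ms=3/4b
3) 486.486ms=3/2b +243.243ms=3/4b
4) 729.73ms=9/4b +243.243ms=3/4b
5) 972.973ms=3b +69.498ms=3/14b
6) 1042.471ms=45/14b +69.498ms=3/14b
7) 1111.969ms=24/7b +69.498ms=3/14b
8) 1181.467ms=51/14b +69.498ms=3/14b
9) 1250.965ms=27/7b +138.996ms=3/7b
10) 1389.961ms=30/7b +69.498ms=3/14b
11) 1459.459ms=9/2b +486.486ms=3/2b
12) 1945.946ms=6b +486.486ms=3/2b
13) 2432.432ms=15/2b +97.297ms=3/10b
14) 2529.73ms=39/5b +194.595ms=3/5b
15) 2724.324ms=42/5b +97.297ms=3/10b
16) 2821.622ms=87/10b +97.297ms=3/10b
Σ=9b of 9 (185bpm 3/4) — PASS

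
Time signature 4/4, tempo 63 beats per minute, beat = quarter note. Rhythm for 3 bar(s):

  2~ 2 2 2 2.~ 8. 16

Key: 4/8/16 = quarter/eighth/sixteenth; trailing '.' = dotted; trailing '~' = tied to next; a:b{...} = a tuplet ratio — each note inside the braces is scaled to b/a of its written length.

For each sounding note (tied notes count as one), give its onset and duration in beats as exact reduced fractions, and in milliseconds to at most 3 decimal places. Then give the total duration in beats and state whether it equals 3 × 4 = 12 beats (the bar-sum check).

1) 0.0ms=0b +3809.524ms=4b
2) 3809.524ms=4b +1904.762ms=2b
3) 5714.286ms=6b +1904.762ms=2b
4) 7619.048ms=8b +3571.429ms=15/4b
5) 11190.476ms=47/4b +238.095ms=1/4b
Σ=12b of 12 (63bpm 4/4) — PASS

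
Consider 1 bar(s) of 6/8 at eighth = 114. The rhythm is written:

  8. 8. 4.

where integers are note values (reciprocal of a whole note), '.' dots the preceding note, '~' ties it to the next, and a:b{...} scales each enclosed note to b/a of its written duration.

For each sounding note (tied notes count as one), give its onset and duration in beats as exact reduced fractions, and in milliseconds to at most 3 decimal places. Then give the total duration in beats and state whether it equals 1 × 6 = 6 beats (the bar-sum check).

1) 0.0ms=0b +789.474ms=3/2b
2) 789.474ms=3/2b +789.474ms=3/2b
3) 1578.947ms=3b +1578.947ms=3b
Σ=6b of 6 (114bpm 6/8) — PASS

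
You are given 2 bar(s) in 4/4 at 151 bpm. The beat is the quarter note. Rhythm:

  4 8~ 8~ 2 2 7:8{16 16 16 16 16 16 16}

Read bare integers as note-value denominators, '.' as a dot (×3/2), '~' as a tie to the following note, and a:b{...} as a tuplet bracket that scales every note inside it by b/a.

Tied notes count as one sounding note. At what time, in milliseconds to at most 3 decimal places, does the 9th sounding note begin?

note 9 onset = 52/7b = 2951.75ms

1. 0.0ms @ 0 + 397.351ms (1)
2. 397.351ms @ 1 + 1192.053ms (3)
3. 1589.404ms @ 4 + 794.702ms (2)
4. 2384.106ms @ 6 + 113.529ms (2/7)
5. 2497.635ms @ 44/7 + 113.529ms (2/7)
6. 2611.164ms @ 46/7 + 113.529ms (2/7)
7. 2724.693ms @ 48/7 + 113.529ms (2/7)
8. 2838.221ms @ 50/7 + 113.529ms (2/7)
9. 2951.75ms @ 52/7 + 113.529ms (2/7)
10. 3065.279ms @ 54/7 + 113.529ms (2/7)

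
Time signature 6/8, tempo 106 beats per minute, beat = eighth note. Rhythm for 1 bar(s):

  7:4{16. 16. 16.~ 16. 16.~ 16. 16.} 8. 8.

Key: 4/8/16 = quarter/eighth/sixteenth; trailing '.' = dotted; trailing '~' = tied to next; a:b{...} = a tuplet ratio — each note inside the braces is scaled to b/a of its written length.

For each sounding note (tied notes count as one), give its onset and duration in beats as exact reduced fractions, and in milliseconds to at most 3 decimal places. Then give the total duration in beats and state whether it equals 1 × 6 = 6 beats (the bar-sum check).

1) 0.0ms=0b +242.588ms=3/7b
2) 242.588ms=3/7b +242.588ms=3/7b
3) 485.175ms=6/7b +485.175ms=6/7b
4) 970.35ms=12/7b +485.175ms=6/7b
5) 1455.526ms=18/7b +242.588ms=3/7b
6) 1698.113ms=3b +849.057ms=3/2b
7) 2547.17ms=9/2b +849.057ms=3/2b
Σ=6b of 6 (106bpm 6/8) — PASS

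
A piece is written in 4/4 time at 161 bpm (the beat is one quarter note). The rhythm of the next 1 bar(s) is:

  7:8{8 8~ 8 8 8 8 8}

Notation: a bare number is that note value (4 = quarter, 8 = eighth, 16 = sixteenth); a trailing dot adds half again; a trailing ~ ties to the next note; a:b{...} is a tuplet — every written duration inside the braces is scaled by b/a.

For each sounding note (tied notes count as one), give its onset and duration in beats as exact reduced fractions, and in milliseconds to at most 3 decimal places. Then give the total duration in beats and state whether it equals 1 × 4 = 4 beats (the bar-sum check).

1) 0.0ms=0b +212.955ms=4/7b
2) 212.955ms=4/7b +425.909ms=8/7b
3) 638.864ms=12/7b +212.955ms=4/7b
4) 851.819ms=16/7b +212.955ms=4/7b
5) 1064.774ms=20/7b +212.955ms=4/7b
6) 1277.728ms=24/7b +212.955ms=4/7b
Σ=4b of 4 (161bpm 4/4) — PASS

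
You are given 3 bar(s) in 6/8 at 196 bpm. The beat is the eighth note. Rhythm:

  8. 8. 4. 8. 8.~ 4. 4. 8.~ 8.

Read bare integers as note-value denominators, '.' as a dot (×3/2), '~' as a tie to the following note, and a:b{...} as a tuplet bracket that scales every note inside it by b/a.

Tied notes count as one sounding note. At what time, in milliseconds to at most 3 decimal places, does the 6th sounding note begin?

note 6 onset = 12b = 3673.469ms

1. 0.0ms @ 0 + 459.184ms (3/2)
2. 459.184ms @ 3/2 + 459.184ms (3/2)
3. 918.367ms @ 3 + 918.367ms (3)
4. 1836.735ms @ 6 + 459.184ms (3/2)
5. 2295.918ms @ 15/2 + 1377.551ms (9/2)
6. 3673.469ms @ 12 + 918.367ms (3)
7. 4591.837ms @ 15 + 918.367ms (3)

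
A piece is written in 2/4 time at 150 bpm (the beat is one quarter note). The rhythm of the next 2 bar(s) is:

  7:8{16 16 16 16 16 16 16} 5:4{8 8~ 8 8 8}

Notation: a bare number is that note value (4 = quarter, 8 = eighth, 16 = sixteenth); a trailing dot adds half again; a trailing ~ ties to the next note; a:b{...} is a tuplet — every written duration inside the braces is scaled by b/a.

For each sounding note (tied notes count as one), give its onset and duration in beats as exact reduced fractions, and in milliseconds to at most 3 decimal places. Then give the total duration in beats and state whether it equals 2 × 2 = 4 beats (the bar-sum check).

1) 0.0ms=0b +114.286ms=2/7b
2) 114.286ms=2/7b +114.286ms=2/7b
3) 228.571ms=4/7b +114.286ms=2/7b
4) 342.857ms=6/7b +114.286ms=2/7b
5) 457.143ms=8/7b +114.286ms=2/7b
6) 571.429ms=10/7b +114.286ms=2/7b
7) 685.714ms=12/7b +114.286ms=2/7b
8) 800.0ms=2b +160.0ms=2/5b
9) 960.0ms=12/5b +320.0ms=4/5b
10) 1280.0ms=16/5b +160.0ms=2/5b
11) 1440.0ms=18/5b +160.0ms=2/5b
Σ=4b of 4 (150bpm 2/4) — PASS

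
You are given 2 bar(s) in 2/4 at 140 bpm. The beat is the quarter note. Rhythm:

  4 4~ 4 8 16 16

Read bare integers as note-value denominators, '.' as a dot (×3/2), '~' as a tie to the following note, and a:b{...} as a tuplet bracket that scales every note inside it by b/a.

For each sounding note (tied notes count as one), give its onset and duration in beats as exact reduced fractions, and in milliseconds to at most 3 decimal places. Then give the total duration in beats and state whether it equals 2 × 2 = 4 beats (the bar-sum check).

1) 0.0ms=0b +428.571ms=1b
2) 428.571ms=1b +857.143ms=2b
3) 1285.714ms=3b +214.286ms=1/2b
4) 1500.0ms=7/2b +107.143ms=1/4b
5) 1607.143ms=15/4b +107.143ms=1/4b
Σ=4b of 4 (140bpm 2/4) — PASS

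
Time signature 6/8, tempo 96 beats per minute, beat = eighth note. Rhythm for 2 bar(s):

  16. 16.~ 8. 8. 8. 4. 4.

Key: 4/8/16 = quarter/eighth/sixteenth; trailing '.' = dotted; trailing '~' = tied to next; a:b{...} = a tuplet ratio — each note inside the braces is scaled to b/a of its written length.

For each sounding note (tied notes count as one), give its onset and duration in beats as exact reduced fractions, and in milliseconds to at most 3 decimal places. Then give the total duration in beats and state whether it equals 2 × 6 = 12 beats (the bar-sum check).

1) 0.0ms=0b +468.75ms=3/4b
2) 468.75ms=3/4b +1406.25ms=9/4b
3) 1875.0ms=3b +937.5ms=3/2b
4) 2812.5ms=9/2b +937.5ms=3/2b
5) 3750.0ms=6b +1875.0ms=3b
6) 5625.0ms=9b +1875.0ms=3b
Σ=12b of 12 (96bpm 6/8) — PASS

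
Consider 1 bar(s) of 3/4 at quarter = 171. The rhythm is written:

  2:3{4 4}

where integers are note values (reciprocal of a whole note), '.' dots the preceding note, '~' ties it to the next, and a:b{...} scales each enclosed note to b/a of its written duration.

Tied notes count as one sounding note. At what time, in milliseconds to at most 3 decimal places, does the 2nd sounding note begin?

note 2 onset = 3/2b = 526.316ms

1. 0.0ms @ 0 + 526.316ms (3/2)
2. 526.316ms @ 3/2 + 526.316ms (3/2)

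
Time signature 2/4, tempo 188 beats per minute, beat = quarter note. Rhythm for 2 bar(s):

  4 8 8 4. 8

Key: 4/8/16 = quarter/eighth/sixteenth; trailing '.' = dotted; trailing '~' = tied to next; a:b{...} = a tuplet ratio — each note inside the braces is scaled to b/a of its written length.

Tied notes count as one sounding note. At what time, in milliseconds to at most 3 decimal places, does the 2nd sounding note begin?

1. 0.0ms @ 0 + 319.149ms (1)
2. 319.149ms @ 1 + 159.574ms (1/2)
3. 478.723ms @ 3/2 + 159.574ms (1/2)
4. 638.298ms @ 2 + 478.723ms (3/2)
5. 1117.021ms @ 7/2 + 159.574ms (1/2)

note 2 onset = 1b = 319.149ms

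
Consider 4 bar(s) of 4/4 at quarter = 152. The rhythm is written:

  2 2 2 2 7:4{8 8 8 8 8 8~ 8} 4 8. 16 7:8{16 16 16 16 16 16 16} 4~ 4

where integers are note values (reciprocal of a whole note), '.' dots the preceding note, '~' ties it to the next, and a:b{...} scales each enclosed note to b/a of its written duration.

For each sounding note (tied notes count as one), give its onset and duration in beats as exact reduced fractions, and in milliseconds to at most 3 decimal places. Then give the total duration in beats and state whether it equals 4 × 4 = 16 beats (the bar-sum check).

1) 0.0ms=0b +789.474ms=2b
2) 789.474ms=2b +789.474ms=2b
3) 1578.947ms=4b +789.474ms=2b
4) 2368.421ms=6b +789.474ms=2b
5) 3157.895ms=8b +112.782ms=2/7b
6) 3270.677ms=58/7b +112.782ms=2/7b
7) 3383.459ms=60/7b +112.782ms=2/7b
8) 3496.241ms=62/7b +112.782ms=2/7b
9) 3609.023ms=64/7b +112.782ms=2/7b
10) 3721.805ms=66/7b +225.564ms=4/7b
11) 3947.368ms=10b +394.737ms=1b
12) 4342.105ms=11b +296.053ms=3/4b
13) 4638.158ms=47/4b +98.684ms=1/4b
14) 4736.842ms=12b +112.782ms=2/7b
15) 4849.624ms=86/7b +112.782ms=2/7b
16) 4962.406ms=88/7b +112.782ms=2/7b
17) 5075.188ms=90/7b +112.782ms=2/7b
18) 5187.97ms=92/7b +112.782ms=2/7b
19) 5300.752ms=94/7b +112.782ms=2/7b
20) 5413.534ms=96/7b +112.782ms=2/7b
21) 5526.316ms=14b +789.474ms=2b
Σ=16b of 16 (152bpm 4/4) — PASS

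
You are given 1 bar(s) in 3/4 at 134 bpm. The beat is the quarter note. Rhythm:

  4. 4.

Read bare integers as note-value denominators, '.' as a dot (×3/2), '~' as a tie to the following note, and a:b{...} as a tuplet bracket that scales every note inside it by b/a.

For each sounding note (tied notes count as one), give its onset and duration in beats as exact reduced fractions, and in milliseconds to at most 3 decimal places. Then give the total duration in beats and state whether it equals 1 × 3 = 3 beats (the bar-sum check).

1) 0.0ms=0b +671.642ms=3/2b
2) 671.642ms=3/2b +671.642ms=3/2b
Σ=3b of 3 (134bpm 3/4) — PASS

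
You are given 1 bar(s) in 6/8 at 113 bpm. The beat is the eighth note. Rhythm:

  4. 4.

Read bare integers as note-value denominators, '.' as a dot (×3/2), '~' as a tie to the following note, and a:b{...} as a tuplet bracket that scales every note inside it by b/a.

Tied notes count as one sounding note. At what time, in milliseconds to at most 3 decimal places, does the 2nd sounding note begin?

1. 0.0ms @ 0 + 1592.92ms (3)
2. 1592.92ms @ 3 + 1592.92ms (3)

note 2 onset = 3b = 1592.92ms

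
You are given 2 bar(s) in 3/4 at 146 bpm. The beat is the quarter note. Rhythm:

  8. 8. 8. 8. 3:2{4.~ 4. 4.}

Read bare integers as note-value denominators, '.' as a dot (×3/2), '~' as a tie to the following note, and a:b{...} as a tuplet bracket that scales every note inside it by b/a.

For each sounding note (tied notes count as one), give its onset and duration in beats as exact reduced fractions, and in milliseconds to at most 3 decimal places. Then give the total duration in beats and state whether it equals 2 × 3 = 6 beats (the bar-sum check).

1) 0.0ms=0b +308.219ms=3/4b
2) 308.219ms=3/4b +308.219ms=3/4b
3) 616.438ms=3/2b +308.219ms=3/4b
4) 924.658ms=9/4b +308.219ms=3/4b
5) 1232.877ms=3b +821.918ms=2b
6) 2054.795ms=5b +410.959ms=1b
Σ=6b of 6 (146bpm 3/4) — PASS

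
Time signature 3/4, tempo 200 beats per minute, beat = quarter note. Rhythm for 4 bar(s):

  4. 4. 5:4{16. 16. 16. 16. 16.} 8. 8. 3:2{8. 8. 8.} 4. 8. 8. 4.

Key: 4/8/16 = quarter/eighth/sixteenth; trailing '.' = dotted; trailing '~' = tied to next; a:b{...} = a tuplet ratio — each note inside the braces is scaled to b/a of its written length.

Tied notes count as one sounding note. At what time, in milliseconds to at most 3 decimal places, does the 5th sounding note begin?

1. 0.0ms @ 0 + 450.0ms (3/2)
2. 450.0ms @ 3/2 + 450.0ms (3/2)
3. 900.0ms @ 3 + 90.0ms (3/10)
4. 990.0ms @ 33/10 + 90.0ms (3/10)
5. 1080.0ms @ 18/5 + 90.0ms (3/10)
6. 1170.0ms @ 39/10 + 90.0ms (3/10)
7. 1260.0ms @ 21/5 + 90.0ms (3/10)
8. 1350.0ms @ 9/2 + 225.0ms (3/4)
9. 1575.0ms @ 21/4 + 225.0ms (3/4)
10. 1800.0ms @ 6 + 150.0ms (1/2)
11. 1950.0ms @ 13/2 + 150.0ms (1/2)
12. 2100.0ms @ 7 + 150.0ms (1/2)
13. 2250.0ms @ 15/2 + 450.0ms (3/2)
14. 2700.0ms @ 9 + 225.0ms (3/4)
15. 2925.0ms @ 39/4 + 225.0ms (3/4)
16. 3150.0ms @ 21/2 + 450.0ms (3/2)

note 5 onset = 18/5b = 1080.0ms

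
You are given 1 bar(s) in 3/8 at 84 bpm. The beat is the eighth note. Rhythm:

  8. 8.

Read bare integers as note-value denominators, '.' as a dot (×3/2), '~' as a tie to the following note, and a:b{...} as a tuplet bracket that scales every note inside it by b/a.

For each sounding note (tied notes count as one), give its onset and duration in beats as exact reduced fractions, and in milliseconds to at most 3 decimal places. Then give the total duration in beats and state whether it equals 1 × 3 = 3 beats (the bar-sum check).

1) 0.0ms=0b +1071.429ms=3/2b
2) 1071.429ms=3/2b +1071.429ms=3/2b
Σ=3b of 3 (84bpm 3/8) — PASS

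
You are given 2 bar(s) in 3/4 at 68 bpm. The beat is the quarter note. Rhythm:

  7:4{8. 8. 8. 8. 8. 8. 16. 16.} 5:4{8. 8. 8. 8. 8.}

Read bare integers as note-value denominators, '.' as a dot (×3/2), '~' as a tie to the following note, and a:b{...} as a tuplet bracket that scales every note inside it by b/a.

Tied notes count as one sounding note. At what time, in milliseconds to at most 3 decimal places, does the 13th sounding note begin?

note 13 onset = 27/5b = 4764.706ms

1. 0.0ms @ 0 + 378.151ms (3/7)
2. 378.151ms @ 3/7 + 378.151ms (3/7)
3. 756.303ms @ 6/7 + 378.151ms (3/7)
4. 1134.454ms @ 9/7 + 378.151ms (3/7)
5. 1512.605ms @ 12/7 + 378.151ms (3/7)
6. 1890.756ms @ 15/7 + 378.151ms (3/7)
7. 2268.908ms @ 18/7 + 189.076ms (3/14)
8. 2457.983ms @ 39/14 + 189.076ms (3/14)
9. 2647.059ms @ 3 + 529.412ms (3/5)
10. 3176.471ms @ 18/5 + 529.412ms (3/5)
11. 3705.882ms @ 21/5 + 529.412ms (3/5)
12. 4235.294ms @ 24/5 + 529.412ms (3/5)
13. 4764.706ms @ 27/5 + 529.412ms (3/5)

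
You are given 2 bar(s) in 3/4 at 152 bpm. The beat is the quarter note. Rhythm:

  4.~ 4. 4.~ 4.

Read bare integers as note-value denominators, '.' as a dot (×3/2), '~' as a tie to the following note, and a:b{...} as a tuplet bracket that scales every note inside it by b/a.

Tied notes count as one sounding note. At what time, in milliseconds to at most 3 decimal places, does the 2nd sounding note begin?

note 2 onset = 3b = 1184.211ms

1. 0.0ms @ 0 + 1184.211ms (3)
2. 1184.211ms @ 3 + 1184.211ms (3)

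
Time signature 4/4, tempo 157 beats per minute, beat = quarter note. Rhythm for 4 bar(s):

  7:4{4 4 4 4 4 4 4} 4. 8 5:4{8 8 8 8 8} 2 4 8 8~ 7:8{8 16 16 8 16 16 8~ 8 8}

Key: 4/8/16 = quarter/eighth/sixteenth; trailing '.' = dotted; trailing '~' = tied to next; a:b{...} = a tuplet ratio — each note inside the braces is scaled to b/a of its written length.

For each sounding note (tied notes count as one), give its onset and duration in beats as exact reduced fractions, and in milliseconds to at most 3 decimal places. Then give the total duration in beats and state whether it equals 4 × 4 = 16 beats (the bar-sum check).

1) 0.0ms=0b +218.38ms=4/7b
2) 218.38ms=4/7b +218.38ms=4/7b
3) 436.761ms=8/7b +218.38ms=4/7b
4) 655.141ms=12/7b +218.38ms=4/7b
5) 873.521ms=16/7b +218.38ms=4/7b
6) 1091.902ms=20/7b +218.38ms=4/7b
7) 1310.282ms=24/7b +218.38ms=4/7b
8) 1528.662ms=4b +573.248ms=3/2b
9) 2101.911ms=11/2b +191.083ms=1/2b
10) 2292.994ms=6b +152.866ms=2/5b
11) 2445.86ms=32/5b +152.866ms=2/5b
12) 2598.726ms=34/5b +152.866ms=2/5b
13) 2751.592ms=36/5b +152.866ms=2/5b
14) 2904.459ms=38/5b +152.866ms=2/5b
15) 3057.325ms=8b +764.331ms=2b
16) 3821.656ms=10b +382.166ms=1b
17) 4203.822ms=11b +191.083ms=1/2b
18) 4394.904ms=23/2b +409.463ms=15/14b
19) 4804.368ms=88/7b +109.19ms=2/7b
20) 4913.558ms=90/7b +109.19ms=2/7b
21) 5022.748ms=92/7b +218.38ms=4/7b
22) 5241.128ms=96/7b +109.19ms=2/7b
23) 5350.318ms=14b +109.19ms=2/7b
24) 5459.509ms=100/7b +436.761ms=8/7b
25) 5896.269ms=108/7b +218.38ms=4/7b
Σ=16b of 16 (157bpm 4/4) — PASS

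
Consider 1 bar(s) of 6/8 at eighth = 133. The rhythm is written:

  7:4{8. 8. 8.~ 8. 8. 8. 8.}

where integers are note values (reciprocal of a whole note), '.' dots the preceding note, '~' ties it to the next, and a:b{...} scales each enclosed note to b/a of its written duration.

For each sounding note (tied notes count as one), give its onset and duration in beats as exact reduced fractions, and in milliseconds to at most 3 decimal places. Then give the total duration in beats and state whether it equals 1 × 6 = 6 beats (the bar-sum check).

1) 0.0ms=0b +386.681ms=6/7b
2) 386.681ms=6/7b +386.681ms=6/7b
3) 773.362ms=12/7b +773.362ms=12/7b
4) 1546.724ms=24/7b +386.681ms=6/7b
5) 1933.405ms=30/7b +386.681ms=6/7b
6) 2320.086ms=36/7b +386.681ms=6/7b
Σ=6b of 6 (133bpm 6/8) — PASS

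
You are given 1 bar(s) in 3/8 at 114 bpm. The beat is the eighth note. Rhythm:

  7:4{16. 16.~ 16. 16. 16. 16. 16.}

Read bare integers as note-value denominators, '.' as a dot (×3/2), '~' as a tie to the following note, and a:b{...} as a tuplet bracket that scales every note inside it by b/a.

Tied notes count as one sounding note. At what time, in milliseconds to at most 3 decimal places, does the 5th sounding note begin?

1. 0.0ms @ 0 + 225.564ms (3/7)
2. 225.564ms @ 3/7 + 451.128ms (6/7)
3. 676.692ms @ 9/7 + 225.564ms (3/7)
4. 902.256ms @ 12/7 + 225.564ms (3/7)
5. 1127.82ms @ 15/7 + 225.564ms (3/7)
6. 1353.383ms @ 18/7 + 225.564ms (3/7)

note 5 onset = 15/7b = 1127.82ms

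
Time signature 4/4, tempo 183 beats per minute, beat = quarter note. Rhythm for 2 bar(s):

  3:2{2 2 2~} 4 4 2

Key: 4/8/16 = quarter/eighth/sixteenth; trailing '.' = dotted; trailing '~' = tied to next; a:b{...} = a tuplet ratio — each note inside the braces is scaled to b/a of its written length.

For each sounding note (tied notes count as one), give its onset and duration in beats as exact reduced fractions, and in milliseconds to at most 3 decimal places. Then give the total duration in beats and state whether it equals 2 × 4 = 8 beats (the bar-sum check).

1) 0.0ms=0b +437.158ms=4/3b
2) 437.158ms=4/3b +437.158ms=4/3b
3) 874.317ms=8/3b +765.027ms=7/3b
4) 1639.344ms=5b +327.869ms=1b
5) 1967.213ms=6b +655.738ms=2b
Σ=8b of 8 (183bpm 4/4) — PASS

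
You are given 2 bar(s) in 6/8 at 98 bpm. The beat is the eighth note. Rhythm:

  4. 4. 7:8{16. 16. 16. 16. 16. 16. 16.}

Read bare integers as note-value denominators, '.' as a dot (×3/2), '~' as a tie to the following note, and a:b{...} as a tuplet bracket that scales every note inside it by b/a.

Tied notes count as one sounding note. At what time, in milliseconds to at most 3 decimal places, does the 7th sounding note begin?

1. 0.0ms @ 0 + 1836.735ms (3)
2. 1836.735ms @ 3 + 1836.735ms (3)
3. 3673.469ms @ 6 + 524.781ms (6/7)
4. 4198.251ms @ 48/7 + 524.781ms (6/7)
5. 4723.032ms @ 54/7 + 524.781ms (6/7)
6. 5247.813ms @ 60/7 + 524.781ms (6/7)
7. 5772.595ms @ 66/7 + 524.781ms (6/7)
8. 6297.376ms @ 72/7 + 524.781ms (6/7)
9. 6822.157ms @ 78/7 + 524.781ms (6/7)

note 7 onset = 66/7b = 5772.595ms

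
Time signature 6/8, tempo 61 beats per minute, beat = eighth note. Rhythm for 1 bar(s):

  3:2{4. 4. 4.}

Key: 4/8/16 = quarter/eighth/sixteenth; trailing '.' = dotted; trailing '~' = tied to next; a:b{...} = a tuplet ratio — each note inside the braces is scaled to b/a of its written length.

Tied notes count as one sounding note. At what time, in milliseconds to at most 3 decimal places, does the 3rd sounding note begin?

note 3 onset = 4b = 3934.426ms

1. 0.0ms @ 0 + 1967.213ms (2)
2. 1967.213ms @ 2 + 1967.213ms (2)
3. 3934.426ms @ 4 + 1967.213ms (2)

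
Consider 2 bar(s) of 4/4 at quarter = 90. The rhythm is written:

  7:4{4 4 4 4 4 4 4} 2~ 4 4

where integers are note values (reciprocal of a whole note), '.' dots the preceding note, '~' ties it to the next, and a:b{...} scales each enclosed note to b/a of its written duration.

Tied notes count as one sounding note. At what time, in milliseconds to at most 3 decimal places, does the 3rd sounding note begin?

note 3 onset = 8/7b = 761.905ms

1. 0.0ms @ 0 + 380.952ms (4/7)
2. 380.952ms @ 4/7 + 380.952ms (4/7)
3. 761.905ms @ 8/7 + 380.952ms (4/7)
4. 1142.857ms @ 12/7 + 380.952ms (4/7)
5. 1523.81ms @ 16/7 + 380.952ms (4/7)
6. 1904.762ms @ 20/7 + 380.952ms (4/7)
7. 2285.714ms @ 24/7 + 380.952ms (4/7)
8. 2666.667ms @ 4 + 2000.0ms (3)
9. 4666.667ms @ 7 + 666.667ms (1)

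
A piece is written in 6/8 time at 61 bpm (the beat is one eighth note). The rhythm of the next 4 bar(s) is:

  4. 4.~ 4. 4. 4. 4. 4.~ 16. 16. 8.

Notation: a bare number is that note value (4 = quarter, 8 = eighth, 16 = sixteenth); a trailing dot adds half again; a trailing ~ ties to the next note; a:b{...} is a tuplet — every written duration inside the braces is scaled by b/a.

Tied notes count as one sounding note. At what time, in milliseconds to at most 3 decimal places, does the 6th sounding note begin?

1. 0.0ms @ 0 + 2950.82ms (3)
2. 2950.82ms @ 3 + 5901.639ms (6)
3. 8852.459ms @ 9 + 2950.82ms (3)
4. 11803.279ms @ 12 + 2950.82ms (3)
5. 14754.098ms @ 15 + 2950.82ms (3)
6. 17704.918ms @ 18 + 3688.525ms (15/4)
7. 21393.443ms @ 87/4 + 737.705ms (3/4)
8. 22131.148ms @ 45/2 + 1475.41ms (3/2)

note 6 onset = 18b = 17704.918ms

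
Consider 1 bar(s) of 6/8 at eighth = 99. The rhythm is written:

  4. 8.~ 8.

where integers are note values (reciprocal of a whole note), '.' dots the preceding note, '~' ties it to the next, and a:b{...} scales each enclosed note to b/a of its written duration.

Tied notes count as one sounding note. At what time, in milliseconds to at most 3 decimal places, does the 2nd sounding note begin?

note 2 onset = 3b = 1818.182ms

1. 0.0ms @ 0 + 1818.182ms (3)
2. 1818.182ms @ 3 + 1818.182ms (3)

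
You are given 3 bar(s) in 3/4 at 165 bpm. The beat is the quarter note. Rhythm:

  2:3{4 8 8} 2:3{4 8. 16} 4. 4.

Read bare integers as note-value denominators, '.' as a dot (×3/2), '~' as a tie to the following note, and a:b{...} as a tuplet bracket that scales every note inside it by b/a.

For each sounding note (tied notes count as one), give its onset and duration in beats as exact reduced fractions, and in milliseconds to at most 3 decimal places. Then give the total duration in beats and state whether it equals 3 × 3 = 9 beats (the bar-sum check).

1) 0.0ms=0b +545.455ms=3/2b
2) 545.455ms=3/2b +272.727ms=3/4b
3) 818.182ms=9/4b +272.727ms=3/4b
4) 1090.909ms=3b +545.455ms=3/2b
5) 1636.364ms=9/2b +409.091ms=9/8b
6) 2045.455ms=45/8b +136.364ms=3/8b
7) 2181.818ms=6b +545.455ms=3/2b
8) 2727.273ms=15/2b +545.455ms=3/2b
Σ=9b of 9 (165bpm 3/4) — PASS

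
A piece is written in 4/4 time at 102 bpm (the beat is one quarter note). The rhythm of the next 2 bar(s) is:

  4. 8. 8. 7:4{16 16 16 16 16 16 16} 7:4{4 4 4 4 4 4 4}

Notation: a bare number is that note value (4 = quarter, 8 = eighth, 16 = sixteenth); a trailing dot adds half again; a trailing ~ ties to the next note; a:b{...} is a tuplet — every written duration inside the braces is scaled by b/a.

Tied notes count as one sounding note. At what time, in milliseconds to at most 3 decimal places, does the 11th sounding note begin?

1. 0.0ms @ 0 + 882.353ms (3/2)
2. 882.353ms @ 3/2 + 441.176ms (3/4)
3. 1323.529ms @ 9/4 + 441.176ms (3/4)
4. 1764.706ms @ 3 + 84.034ms (1/7)
5. 1848.739ms @ 22/7 + 84.034ms (1/7)
6. 1932.773ms @ 23/7 + 84.034ms (1/7)
7. 2016.807ms @ 24/7 + 84.034ms (1/7)
8. 2100.84ms @ 25/7 + 84.034ms (1/7)
9. 2184.874ms @ 26/7 + 84.034ms (1/7)
10. 2268.908ms @ 27/7 + 84.034ms (1/7)
11. 2352.941ms @ 4 + 336.134ms (4/7)
12. 2689.076ms @ 32/7 + 336.134ms (4/7)
13. 3025.21ms @ 36/7 + 336.134ms (4/7)
14. 3361.345ms @ 40/7 + 336.134ms (4/7)
15. 3697.479ms @ 44/7 + 336.134ms (4/7)
16. 4033.613ms @ 48/7 + 336.134ms (4/7)
17. 4369.748ms @ 52/7 + 336.134ms (4/7)

note 11 onset = 4b = 2352.941ms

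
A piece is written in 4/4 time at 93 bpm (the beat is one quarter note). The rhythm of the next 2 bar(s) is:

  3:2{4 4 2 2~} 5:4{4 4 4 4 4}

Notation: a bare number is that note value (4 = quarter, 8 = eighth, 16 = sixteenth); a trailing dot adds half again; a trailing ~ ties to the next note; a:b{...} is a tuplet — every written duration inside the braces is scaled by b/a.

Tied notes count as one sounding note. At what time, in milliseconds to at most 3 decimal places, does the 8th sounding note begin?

1. 0.0ms @ 0 + 430.108ms (2/3)
2. 430.108ms @ 2/3 + 430.108ms (2/3)
3. 860.215ms @ 4/3 + 860.215ms (4/3)
4. 1720.43ms @ 8/3 + 1376.344ms (32/15)
5. 3096.774ms @ 24/5 + 516.129ms (4/5)
6. 3612.903ms @ 28/5 + 516.129ms (4/5)
7. 4129.032ms @ 32/5 + 516.129ms (4/5)
8. 4645.161ms @ 36/5 + 516.129ms (4/5)

note 8 onset = 36/5b = 4645.161ms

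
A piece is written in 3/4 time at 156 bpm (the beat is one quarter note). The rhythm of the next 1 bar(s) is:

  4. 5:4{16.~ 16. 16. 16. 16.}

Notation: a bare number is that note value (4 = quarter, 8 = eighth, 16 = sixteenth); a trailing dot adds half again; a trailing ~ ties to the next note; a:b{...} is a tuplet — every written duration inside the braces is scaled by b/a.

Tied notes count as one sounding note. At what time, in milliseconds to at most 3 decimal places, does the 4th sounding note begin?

note 4 onset = 12/5b = 923.077ms

1. 0.0ms @ 0 + 576.923ms (3/2)
2. 576.923ms @ 3/2 + 230.769ms (3/5)
3. 807.692ms @ 21/10 + 115.385ms (3/10)
4. 923.077ms @ 12/5 + 115.385ms (3/10)
5. 1038.462ms @ 27/10 + 115.385ms (3/10)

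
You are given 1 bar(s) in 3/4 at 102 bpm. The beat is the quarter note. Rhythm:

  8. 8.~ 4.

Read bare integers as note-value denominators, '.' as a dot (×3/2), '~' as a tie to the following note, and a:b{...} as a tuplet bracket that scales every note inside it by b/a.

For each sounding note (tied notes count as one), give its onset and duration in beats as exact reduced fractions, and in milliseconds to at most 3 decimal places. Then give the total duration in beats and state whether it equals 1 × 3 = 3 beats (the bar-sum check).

1) 0.0ms=0b +441.176ms=3/4b
2) 441.176ms=3/4b +1323.529ms=9/4b
Σ=3b of 3 (102bpm 3/4) — PASS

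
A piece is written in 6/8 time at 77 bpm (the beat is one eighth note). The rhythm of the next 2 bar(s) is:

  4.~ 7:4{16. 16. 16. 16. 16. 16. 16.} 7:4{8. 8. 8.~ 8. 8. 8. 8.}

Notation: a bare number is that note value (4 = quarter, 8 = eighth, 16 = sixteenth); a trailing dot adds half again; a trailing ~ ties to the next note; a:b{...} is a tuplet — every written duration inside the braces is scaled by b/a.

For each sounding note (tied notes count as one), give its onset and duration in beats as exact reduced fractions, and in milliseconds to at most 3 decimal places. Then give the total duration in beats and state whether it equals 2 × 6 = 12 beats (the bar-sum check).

1) 0.0ms=0b +2671.614ms=24/7b
2) 2671.614ms=24/7b +333.952ms=3/7b
3) 3005.566ms=27/7b +333.952ms=3/7b
4) 3339.518ms=30/7b +333.952ms=3/7b
5) 3673.469ms=33/7b +333.952ms=3/7b
6) 4007.421ms=36/7b +333.952ms=3/7b
7) 4341.373ms=39/7b +333.952ms=3/7b
8) 4675.325ms=6b +667.904ms=6/7b
9) 5343.228ms=48/7b +667.904ms=6/7b
10) 6011.132ms=54/7b +1335.807ms=12/7b
11) 7346.939ms=66/7b +667.904ms=6/7b
12) 8014.842ms=72/7b +667.904ms=6/7b
13) 8682.746ms=78/7b +667.904ms=6/7b
Σ=12b of 12 (77bpm 6/8) — PASS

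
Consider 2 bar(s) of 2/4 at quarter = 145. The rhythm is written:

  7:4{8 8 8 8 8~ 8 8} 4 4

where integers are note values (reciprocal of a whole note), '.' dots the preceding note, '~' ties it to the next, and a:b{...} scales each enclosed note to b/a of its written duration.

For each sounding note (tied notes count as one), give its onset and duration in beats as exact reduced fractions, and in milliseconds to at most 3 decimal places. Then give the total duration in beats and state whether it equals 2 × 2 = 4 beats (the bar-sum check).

1) 0.0ms=0b +118.227ms=2/7b
2) 118.227ms=2/7b +118.227ms=2/7b
3) 236.453ms=4/7b +118.227ms=2/7b
4) 354.68ms=6/7b +118.227ms=2/7b
5) 472.906ms=8/7b +236.453ms=4/7b
6) 709.36ms=12/7b +118.227ms=2/7b
7) 827.586ms=2b +413.793ms=1b
8) 1241.379ms=3b +413.793ms=1b
Σ=4b of 4 (145bpm 2/4) — PASS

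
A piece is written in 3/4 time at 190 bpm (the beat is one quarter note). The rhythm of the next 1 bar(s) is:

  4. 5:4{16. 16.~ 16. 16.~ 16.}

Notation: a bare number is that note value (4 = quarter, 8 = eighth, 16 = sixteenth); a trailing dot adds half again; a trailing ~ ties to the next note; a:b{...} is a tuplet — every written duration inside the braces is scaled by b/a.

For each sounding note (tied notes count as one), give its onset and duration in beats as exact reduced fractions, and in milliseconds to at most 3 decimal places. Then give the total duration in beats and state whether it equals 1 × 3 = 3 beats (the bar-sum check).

1) 0.0ms=0b +473.684ms=3/2b
2) 473.684ms=3/2b +94.737ms=3/10b
3) 568.421ms=9/5b +189.474ms=3/5b
4) 757.895ms=12/5b +189.474ms=3/5b
Σ=3b of 3 (190bpm 3/4) — PASS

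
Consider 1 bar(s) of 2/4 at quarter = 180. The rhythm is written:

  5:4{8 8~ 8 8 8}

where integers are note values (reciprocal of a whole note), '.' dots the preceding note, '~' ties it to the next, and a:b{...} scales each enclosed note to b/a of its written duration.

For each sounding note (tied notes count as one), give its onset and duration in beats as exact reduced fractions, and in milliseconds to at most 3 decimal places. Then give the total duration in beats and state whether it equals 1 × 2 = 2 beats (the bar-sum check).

1) 0.0ms=0b +133.333ms=2/5b
2) 133.333ms=2/5b +266.667ms=4/5b
3) 400.0ms=6/5b +133.333ms=2/5b
4) 533.333ms=8/5b +133.333ms=2/5b
Σ=2b of 2 (180bpm 2/4) — PASS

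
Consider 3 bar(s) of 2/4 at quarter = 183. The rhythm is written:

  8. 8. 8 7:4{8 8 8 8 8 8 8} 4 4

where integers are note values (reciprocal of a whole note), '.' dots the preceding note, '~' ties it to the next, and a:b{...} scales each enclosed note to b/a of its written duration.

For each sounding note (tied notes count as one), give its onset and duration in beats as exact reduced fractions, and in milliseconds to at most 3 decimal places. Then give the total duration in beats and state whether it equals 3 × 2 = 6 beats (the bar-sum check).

1) 0.0ms=0b +245.902ms=3/4b
2) 245.902ms=3/4b +245.902ms=3/4b
3) 491.803ms=3/2b +163.934ms=1/2b
4) 655.738ms=2b +93.677ms=2/7b
5) 749.415ms=16/7b +93.677ms=2/7b
6) 843.091ms=18/7b +93.677ms=2/7b
7) 936.768ms=20/7b +93.677ms=2/7b
8) 1030.445ms=22/7b +93.677ms=2/7b
9) 1124.122ms=24/7b +93.677ms=2/7b
10) 1217.799ms=26/7b +93.677ms=2/7b
11) 1311.475ms=4b +327.869ms=1b
12) 1639.344ms=5b +327.869ms=1b
Σ=6b of 6 (183bpm 2/4) — PASS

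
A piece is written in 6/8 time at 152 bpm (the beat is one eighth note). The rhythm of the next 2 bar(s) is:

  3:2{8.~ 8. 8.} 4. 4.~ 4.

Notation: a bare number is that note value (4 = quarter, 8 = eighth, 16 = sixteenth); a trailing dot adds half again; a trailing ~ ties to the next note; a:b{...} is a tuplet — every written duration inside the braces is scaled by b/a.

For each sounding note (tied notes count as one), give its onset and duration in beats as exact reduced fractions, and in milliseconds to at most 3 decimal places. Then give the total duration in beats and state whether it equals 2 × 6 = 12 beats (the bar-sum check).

1) 0.0ms=0b +789.474ms=2b
2) 789.474ms=2b +394.737ms=1b
3) 1184.211ms=3b +1184.211ms=3b
4) 2368.421ms=6b +2368.421ms=6b
Σ=12b of 12 (152bpm 6/8) — PASS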